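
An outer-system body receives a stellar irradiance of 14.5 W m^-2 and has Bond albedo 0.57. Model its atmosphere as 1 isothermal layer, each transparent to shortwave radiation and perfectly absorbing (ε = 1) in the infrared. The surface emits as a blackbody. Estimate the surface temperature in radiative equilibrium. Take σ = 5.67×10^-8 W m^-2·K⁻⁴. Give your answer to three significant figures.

86.1 K

Top-of-atmosphere balance: σT_e⁴ = S(1−α)/4 = 1.559 W m^-2 → T_e = 72.41 K.
Layer-by-layer balance gives σT_s⁴ = (N+1)σT_e⁴, so T_s = 2^¼·72.41 = 86.11 K.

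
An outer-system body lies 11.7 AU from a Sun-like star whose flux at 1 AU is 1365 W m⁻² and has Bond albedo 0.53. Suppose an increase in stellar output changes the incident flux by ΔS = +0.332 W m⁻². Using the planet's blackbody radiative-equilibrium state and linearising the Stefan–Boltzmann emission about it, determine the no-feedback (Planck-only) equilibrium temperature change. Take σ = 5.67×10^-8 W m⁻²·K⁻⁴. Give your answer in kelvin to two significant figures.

By the inverse-square law, S = 1365/11.7² = 9.972 W m⁻².
Reference equilibrium: T_e = [S(1−α)/(4σ)]^(1/4) = 67.42 K.
TOA radiative forcing: ΔF = (1−α)ΔS/4 = 0.47·(+0.332)/4 = 0.03901 W m⁻².
Linearising σT⁴ gives d(σT⁴)/dT = 4σT_e³ = 0.06951 W m⁻² per K.
ΔT₀ = ΔF/λ_P = 0.03901/0.06951 = 0.561 K.

0.56 kelvin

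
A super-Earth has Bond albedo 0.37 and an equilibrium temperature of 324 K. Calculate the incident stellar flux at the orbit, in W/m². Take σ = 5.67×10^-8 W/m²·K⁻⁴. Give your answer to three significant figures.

3970 W/m²

From S(1−α)/4 = σT⁴: S = 4σT⁴/(1−α).
The emitted flux is σT⁴ = 624.8 W/m².
S = 4·624.8/0.63 = 3967 W/m².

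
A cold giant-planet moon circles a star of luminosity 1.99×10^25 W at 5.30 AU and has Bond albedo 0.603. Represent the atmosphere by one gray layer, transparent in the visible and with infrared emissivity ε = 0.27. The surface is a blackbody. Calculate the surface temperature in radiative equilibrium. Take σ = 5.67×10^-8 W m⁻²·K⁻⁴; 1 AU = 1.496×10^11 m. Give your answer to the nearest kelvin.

48 K

Orbital distance: d = 5.30 AU = 7.929×10^11 m.
S = L/(4πd²) = 2.519 W m⁻².
Effective emission temperature (TOA balance): σT_e⁴ = S(1−α)/4 = 0.2500 W m⁻² → T_e = 45.82 K.
Surface balance with a leaky layer gives σT_s⁴ = σT_e⁴·2/(2−ε), so T_s = T_e·[2/(2−0.27)]^(1/4) = 47.52 K.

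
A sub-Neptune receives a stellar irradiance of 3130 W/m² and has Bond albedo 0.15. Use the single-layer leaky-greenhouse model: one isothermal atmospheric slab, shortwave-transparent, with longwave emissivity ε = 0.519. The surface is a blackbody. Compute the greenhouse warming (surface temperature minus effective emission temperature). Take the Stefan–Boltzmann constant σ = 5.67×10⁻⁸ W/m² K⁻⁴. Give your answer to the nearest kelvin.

Effective emission temperature (TOA balance): σT_e⁴ = S(1−α)/4 = 665.1 W/m² → T_e = 329.1 K.
Surface balance with a leaky layer gives σT_s⁴ = σT_e⁴·2/(2−ε), so T_s = T_e·[2/(2−0.519)]^(1/4) = 354.8 K.
T_s − T_e = 354.8 − 329.1 = 25.67 K.

26 kelvin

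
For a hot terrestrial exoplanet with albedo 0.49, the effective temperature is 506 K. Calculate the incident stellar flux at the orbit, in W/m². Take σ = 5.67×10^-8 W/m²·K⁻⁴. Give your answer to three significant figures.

From S(1−α)/4 = σT⁴: S = 4σT⁴/(1−α).
The emitted flux is σT⁴ = 3717 W/m².
S = 4·3717/0.51 = 29150 W/m².

29200 W/m²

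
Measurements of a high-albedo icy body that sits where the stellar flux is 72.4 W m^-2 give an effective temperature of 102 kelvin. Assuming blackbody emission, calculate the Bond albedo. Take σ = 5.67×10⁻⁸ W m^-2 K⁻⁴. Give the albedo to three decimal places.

Energy balance: S(1−α)/4 = σT⁴, so 1−α = 4σT⁴/S.
σT⁴ = 6.137 W m^-2, so 4σT⁴ = 24.55 W m^-2.
1−α = 24.55/72.40 = 0.3391, so α = 0.6609.

0.661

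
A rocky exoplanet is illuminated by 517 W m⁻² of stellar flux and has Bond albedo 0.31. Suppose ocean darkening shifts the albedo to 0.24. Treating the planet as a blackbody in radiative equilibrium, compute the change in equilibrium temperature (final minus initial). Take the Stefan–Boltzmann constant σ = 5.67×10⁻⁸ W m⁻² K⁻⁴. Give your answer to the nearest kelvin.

5 K

Initial: T₁ = [S(1−0.31)/(4σ)]^(1/4) = 199.1 K.
After:  T₂ = [517.0·0.76/(4σ)]^(1/4) = 204.0 K.
ΔT = T₂ − T₁ = 4.869 K.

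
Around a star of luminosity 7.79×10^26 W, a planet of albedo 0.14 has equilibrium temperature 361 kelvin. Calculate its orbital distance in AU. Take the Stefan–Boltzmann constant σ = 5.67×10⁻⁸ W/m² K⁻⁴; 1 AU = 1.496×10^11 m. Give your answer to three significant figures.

0.786 AU

Required flux: S = 4σT⁴/(1−α) = 4479 W/m².
S = L/(4πd²) → d = √(L/4πS) = √(7.79×10^26/(4π·4479)) = 1.176×10^11 m = 0.7864 AU.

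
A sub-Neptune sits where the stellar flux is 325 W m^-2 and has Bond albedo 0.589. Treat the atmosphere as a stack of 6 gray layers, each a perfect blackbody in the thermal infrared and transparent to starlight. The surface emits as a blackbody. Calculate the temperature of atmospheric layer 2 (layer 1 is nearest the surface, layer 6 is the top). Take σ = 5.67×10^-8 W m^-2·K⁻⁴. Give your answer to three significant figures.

The effective emission temperature is T_e = [S(1−α)/(4σ)]^¼ = 155.8 K.
The net upward flux σT_e⁴ is constant between every pair of levels, so T_k⁴ = (N+1−k)T_e⁴.
T_2 = (5)^(1/4)·155.8 = 233.0 K.

233 K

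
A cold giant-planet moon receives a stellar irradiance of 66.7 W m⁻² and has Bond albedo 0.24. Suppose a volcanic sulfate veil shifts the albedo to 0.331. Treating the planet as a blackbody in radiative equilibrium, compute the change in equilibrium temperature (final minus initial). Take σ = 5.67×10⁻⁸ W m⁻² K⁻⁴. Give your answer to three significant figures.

Initial: T₁ = [S(1−0.24)/(4σ)]^(1/4) = 122.3 K.
Final:   T₂ = [S(1−0.331)/(4σ)]^(1/4) = 118.4 K.
Change: 118.4 − 122.3 = -3.837 K.

-3.84 kelvin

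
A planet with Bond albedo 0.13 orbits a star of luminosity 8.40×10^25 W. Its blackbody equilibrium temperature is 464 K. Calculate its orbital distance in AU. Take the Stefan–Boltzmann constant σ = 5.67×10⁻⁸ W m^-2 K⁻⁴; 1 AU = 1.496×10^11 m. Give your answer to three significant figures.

The flux needed for this T is 4σT⁴/(1−0.13) = 12080 W m^-2.
Then d = [L/(4πS)]^(1/2) = 2.352×10^10 m, i.e. 0.1572 AU.

0.157 AU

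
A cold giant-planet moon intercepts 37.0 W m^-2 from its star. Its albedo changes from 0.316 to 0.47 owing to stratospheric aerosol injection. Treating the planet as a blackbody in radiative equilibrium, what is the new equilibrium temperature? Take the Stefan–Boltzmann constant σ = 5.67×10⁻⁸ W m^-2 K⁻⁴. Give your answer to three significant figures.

96.4 K

New equilibrium: T₂ = [(1−0.47)·37.00/(4σ)]^(1/4) = 96.43 K.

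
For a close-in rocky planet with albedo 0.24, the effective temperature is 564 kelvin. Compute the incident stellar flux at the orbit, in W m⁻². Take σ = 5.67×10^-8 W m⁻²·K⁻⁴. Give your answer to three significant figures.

30200 W m⁻²

From S(1−α)/4 = σT⁴: S = 4σT⁴/(1−α).
The emitted flux is σT⁴ = 5737 W m⁻².
So S = 4×5737/(1−0.24) = 30200 W m⁻².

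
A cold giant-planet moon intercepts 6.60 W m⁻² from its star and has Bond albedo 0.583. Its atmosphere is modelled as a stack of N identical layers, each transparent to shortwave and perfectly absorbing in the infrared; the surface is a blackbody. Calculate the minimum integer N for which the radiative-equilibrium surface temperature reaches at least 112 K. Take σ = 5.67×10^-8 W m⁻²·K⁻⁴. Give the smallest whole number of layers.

Top-of-atmosphere balance: σT_e⁴ = S(1−α)/4 = 0.6881 W m⁻² → T_e = 59.02 K.
Need (N+1)T_e⁴ ≥ T_s⁴, i.e. N+1 ≥ (112/59.02)⁴ = 12.967.
Rounding up, N = 12.

12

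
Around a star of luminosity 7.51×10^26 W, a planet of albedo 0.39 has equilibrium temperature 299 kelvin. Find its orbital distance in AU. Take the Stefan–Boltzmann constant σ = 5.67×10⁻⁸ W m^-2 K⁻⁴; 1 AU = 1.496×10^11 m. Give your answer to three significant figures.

0.948 AU

Required flux: S = 4σT⁴/(1−α) = 2972 W m^-2.
S = L/(4πd²) → d = √(L/4πS) = √(7.51×10^26/(4π·2972)) = 1.418×10^11 m = 0.9479 AU.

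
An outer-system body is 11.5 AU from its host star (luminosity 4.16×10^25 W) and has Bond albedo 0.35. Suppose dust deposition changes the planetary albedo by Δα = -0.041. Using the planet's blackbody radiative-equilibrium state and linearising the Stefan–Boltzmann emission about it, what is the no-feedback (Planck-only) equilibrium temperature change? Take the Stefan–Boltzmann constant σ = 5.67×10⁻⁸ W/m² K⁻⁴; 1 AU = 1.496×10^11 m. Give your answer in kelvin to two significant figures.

0.67 kelvin

d = 11.5 × 1.496×10^11 m = 1.720×10^12 m.
Flux at the orbit: S = L/(4πd²) = 4.16×10^25/(4π·(1.72×10^12)²) = 1.118 W/m².
Reference equilibrium: T_e = [S(1−α)/(4σ)]^(1/4) = 42.31 K.
The change in absorbed flux is Δ[S(1−α)/4] = −SΔα/4 = 0.01146 W/m².
The Planck feedback parameter is 4σT_e³ = 0.01718 W/m²/K.
Hence the no-feedback warming is ΔF/(4σT_e³) = 0.667 K.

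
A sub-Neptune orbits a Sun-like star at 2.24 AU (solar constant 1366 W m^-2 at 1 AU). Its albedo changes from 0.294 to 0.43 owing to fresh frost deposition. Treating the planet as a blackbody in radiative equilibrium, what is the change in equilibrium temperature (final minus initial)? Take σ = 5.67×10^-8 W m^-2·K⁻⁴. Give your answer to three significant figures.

By the inverse-square law, S = 1366/2.24² = 272.2 W m^-2.
With α = 0.294, T₁ = 170.6 K.
Final:   T₂ = [S(1−0.43)/(4σ)]^(1/4) = 161.7 K.
ΔT = T₂ − T₁ = -8.887 K.

-8.89 K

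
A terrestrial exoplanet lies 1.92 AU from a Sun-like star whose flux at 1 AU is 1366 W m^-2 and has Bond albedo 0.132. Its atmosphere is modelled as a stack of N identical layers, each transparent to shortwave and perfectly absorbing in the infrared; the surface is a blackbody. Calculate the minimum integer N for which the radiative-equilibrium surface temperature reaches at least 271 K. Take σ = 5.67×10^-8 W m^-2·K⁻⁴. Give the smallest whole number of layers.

3

Irradiance scales as 1/d², so S = 1366 W m^-2 × (1/1.92)² = 370.6 W m^-2.
Top-of-atmosphere balance: σT_e⁴ = S(1−α)/4 = 80.41 W m^-2 → T_e = 194.1 K.
T_s = (N+1)^(1/4)·T_e ≥ 271 K requires N+1 ≥ (T_s/T_e)⁴ = (271/194.1)⁴ = 3.803.
Rounding up, N = 3.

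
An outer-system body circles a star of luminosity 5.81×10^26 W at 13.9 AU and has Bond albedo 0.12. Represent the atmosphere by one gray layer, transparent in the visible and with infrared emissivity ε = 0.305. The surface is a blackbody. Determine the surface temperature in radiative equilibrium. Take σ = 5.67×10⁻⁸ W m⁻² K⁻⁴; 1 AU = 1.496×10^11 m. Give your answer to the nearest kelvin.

84 kelvin

Orbital distance: d = 13.9 AU = 2.079×10^12 m.
Spreading L over a sphere of radius d: S = 5.81×10^26/(4π·2.08×10^12²) = 10.69 W m⁻².
The planet radiates to space at T_e = [S(1−α)/(4σ)]^(1/4) = 80.26 K.
The surface balance (absorbed SW + ε·downward IR = σT_s⁴) with T_a⁴ = T_s⁴/2 reduces to T_s = T_e·[2/(2−ε)]^¼ = 83.65 K.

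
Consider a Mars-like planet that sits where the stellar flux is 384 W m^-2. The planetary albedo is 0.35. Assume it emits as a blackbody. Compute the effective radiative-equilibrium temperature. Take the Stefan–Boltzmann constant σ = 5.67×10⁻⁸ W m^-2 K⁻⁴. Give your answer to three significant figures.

182 K

The planet absorbs (1−α)S over its disc πR² and re-emits over 4πR², so the mean absorbed flux is (1−0.35)·384.0/4 = 62.40 W m^-2.
Balancing against σT⁴: T = (62.40/5.67×10⁻⁸)^(1/4) = 182.1 K.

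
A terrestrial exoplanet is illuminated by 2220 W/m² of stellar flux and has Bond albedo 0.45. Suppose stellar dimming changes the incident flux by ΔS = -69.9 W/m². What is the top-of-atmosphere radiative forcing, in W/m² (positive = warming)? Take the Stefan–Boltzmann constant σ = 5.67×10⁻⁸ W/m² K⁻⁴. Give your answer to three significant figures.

TOA radiative forcing: ΔF = (1−α)ΔS/4 = 0.55·(-69.9)/4 = -9.611 W/m².

-9.61 W/m²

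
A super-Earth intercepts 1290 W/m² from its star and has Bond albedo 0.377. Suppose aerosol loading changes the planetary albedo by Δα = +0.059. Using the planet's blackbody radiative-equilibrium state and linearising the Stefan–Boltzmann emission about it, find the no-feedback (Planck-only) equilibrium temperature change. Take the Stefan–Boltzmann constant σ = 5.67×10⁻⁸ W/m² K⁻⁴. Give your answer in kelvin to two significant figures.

-5.8 K

Reference equilibrium: T_e = [S(1−α)/(4σ)]^(1/4) = 244.0 K.
TOA radiative forcing: ΔF = −S·Δα/4 = −1290·(+0.059)/4 = -19.03 W/m².
Linearising σT⁴ gives d(σT⁴)/dT = 4σT_e³ = 3.294 W/m² per K.
ΔT₀ = ΔF/λ_P = -19.03/3.294 = -5.78 K.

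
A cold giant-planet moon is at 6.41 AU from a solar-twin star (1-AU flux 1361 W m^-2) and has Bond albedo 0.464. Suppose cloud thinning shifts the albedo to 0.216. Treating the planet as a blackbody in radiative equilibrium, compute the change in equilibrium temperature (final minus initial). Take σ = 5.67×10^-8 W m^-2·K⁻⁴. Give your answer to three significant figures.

Irradiance scales as 1/d², so S = 1361 W m^-2 × (1/6.41)² = 33.12 W m^-2.
Initial: T₁ = [S(1−0.464)/(4σ)]^(1/4) = 94.06 K.
Final:   T₂ = [S(1−0.216)/(4σ)]^(1/4) = 103.4 K.
ΔT = T₂ − T₁ = 9.381 K.

9.38 K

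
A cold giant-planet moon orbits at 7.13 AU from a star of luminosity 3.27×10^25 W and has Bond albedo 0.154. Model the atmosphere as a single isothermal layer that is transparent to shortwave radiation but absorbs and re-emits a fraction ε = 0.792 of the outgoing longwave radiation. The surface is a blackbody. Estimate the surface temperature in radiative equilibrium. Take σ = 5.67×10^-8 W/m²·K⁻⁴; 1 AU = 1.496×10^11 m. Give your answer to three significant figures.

Orbital distance: d = 7.13 AU = 1.067×10^12 m.
Spreading L over a sphere of radius d: S = 3.27×10^25/(4π·1.07×10^12²) = 2.287 W/m².
Effective emission temperature (TOA balance): σT_e⁴ = S(1−α)/4 = 0.4837 W/m² → T_e = 54.05 K.
For a single slab of emissivity ε, T_s⁴ = 2T_e⁴/(2−ε); thus T_s = 54.05·(1.656)^(1/4) = 61.31 K.

61.3 kelvin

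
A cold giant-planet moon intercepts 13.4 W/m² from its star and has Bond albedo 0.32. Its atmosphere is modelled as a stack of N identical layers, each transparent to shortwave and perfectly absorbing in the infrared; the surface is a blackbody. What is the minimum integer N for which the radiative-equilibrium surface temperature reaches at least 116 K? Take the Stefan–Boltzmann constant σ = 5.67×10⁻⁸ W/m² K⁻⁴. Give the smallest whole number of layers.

4

The effective emission temperature is T_e = [S(1−α)/(4σ)]^¼ = 79.61 K.
Since T_s⁴ = (N+1)T_e⁴, we need N ≥ (T_s/T_e)⁴ − 1 = 3.507.
Rounding up, N = 4.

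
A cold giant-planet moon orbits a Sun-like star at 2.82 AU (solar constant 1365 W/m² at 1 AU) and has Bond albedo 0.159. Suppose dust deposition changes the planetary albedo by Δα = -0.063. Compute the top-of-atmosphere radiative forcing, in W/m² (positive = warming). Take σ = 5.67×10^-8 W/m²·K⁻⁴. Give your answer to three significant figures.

Irradiance scales as 1/d², so S = 1365 W/m² × (1/2.82)² = 171.6 W/m².
The change in absorbed flux is Δ[S(1−α)/4] = −SΔα/4 = 2.703 W/m².

2.70 W/m²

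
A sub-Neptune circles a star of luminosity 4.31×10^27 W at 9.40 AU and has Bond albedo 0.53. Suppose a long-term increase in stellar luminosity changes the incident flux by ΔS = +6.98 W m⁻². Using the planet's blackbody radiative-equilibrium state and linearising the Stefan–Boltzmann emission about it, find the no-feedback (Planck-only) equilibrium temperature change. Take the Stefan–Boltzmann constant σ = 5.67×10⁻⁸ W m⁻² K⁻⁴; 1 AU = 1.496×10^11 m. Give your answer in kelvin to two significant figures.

Orbital distance: d = 9.40 AU = 1.406×10^12 m.
Flux at the orbit: S = L/(4πd²) = 4.31×10^27/(4π·(1.41×10^12)²) = 173.4 W m⁻².
Unperturbed T_e = [173.4·(1−0.53)/(4σ)]^¼ = 137.7 K.
Only a fraction (1−α) is absorbed and it's spread over 4πR², so ΔF = (1−α)ΔS/4 = 0.8202 W m⁻².
Linearising σT⁴ gives d(σT⁴)/dT = 4σT_e³ = 0.5920 W m⁻² per K.
Hence the no-feedback warming is ΔF/(4σT_e³) = 1.39 K.

1.4 K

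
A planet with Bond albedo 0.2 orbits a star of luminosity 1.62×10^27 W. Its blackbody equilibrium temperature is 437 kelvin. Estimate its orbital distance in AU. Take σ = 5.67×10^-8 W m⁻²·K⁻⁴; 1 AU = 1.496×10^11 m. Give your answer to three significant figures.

0.746 AU

Energy balance gives S = 4σT⁴/(1−α) = 10340 W m⁻².
S = L/(4πd²) → d = √(L/4πS) = √(1.62×10^27/(4π·10340)) = 1.117×10^11 m = 0.7464 AU.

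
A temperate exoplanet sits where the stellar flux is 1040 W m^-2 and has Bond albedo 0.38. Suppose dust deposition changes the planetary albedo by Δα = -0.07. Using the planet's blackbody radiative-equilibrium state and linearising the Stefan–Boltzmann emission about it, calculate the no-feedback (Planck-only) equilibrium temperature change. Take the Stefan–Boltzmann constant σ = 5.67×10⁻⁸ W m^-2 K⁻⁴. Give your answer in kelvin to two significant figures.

6.5 kelvin

Reference equilibrium: T_e = [S(1−α)/(4σ)]^(1/4) = 230.9 K.
TOA radiative forcing: ΔF = −S·Δα/4 = −1040·(-0.07)/4 = 18.20 W m^-2.
Linearising σT⁴ gives d(σT⁴)/dT = 4σT_e³ = 2.792 W m^-2 per K.
So ΔT₀ = 18.20/2.792 = 6.52 K.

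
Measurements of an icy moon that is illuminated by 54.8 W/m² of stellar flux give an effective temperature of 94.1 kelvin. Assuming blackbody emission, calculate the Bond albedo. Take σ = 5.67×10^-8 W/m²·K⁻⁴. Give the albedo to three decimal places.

Energy balance: S(1−α)/4 = σT⁴, so 1−α = 4σT⁴/S.
4σT⁴ = 4·5.67×10⁻⁸·(94.1)⁴ = 17.78 W/m².
1−α = 17.78/54.80 = 0.3245, so α = 0.6755.

0.675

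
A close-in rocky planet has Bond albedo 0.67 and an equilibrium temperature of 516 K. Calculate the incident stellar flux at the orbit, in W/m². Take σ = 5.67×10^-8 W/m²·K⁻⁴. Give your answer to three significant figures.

48700 W/m²

From S(1−α)/4 = σT⁴: S = 4σT⁴/(1−α).
The emitted flux is σT⁴ = 4020 W/m².
S = 4·4020/0.33 = 48720 W/m².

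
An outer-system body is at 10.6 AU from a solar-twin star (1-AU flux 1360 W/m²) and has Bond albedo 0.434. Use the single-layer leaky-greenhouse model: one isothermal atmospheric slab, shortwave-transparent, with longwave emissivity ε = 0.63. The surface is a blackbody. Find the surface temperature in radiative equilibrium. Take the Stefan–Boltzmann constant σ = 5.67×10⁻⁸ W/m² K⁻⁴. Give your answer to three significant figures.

81.5 K

Flux at the orbit: S = 1360/(10.6)² = 12.10 W/m².
At the top of the atmosphere, σT_e⁴ = S(1−α)/4 = 1.713 W/m², giving T_e = 74.14 K.
Surface balance with a leaky layer gives σT_s⁴ = σT_e⁴·2/(2−ε), so T_s = T_e·[2/(2−0.63)]^(1/4) = 81.49 K.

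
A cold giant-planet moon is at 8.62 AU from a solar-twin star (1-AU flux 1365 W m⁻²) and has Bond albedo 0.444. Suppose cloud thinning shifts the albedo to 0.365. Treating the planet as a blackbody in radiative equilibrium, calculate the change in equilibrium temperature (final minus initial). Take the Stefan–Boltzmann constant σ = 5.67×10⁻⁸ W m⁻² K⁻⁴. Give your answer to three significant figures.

Irradiance scales as 1/d², so S = 1365 W m⁻² × (1/8.62)² = 18.37 W m⁻².
Before: T₁ = [18.37·0.556/(4σ)]^(1/4) = 81.92 K.
After:  T₂ = [18.37·0.635/(4σ)]^(1/4) = 84.69 K.
ΔT = T₂ − T₁ = 2.767 K.

2.77 K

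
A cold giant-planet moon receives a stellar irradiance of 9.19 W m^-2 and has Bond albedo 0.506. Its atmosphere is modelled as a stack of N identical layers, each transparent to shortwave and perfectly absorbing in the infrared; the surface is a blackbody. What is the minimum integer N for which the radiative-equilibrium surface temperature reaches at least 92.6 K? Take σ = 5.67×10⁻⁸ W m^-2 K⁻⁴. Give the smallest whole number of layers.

3

The effective emission temperature is T_e = [S(1−α)/(4σ)]^¼ = 66.89 K.
Since T_s⁴ = (N+1)T_e⁴, we need N ≥ (T_s/T_e)⁴ − 1 = 2.673.
So N ≥ 2.673; the smallest integer is N = 3.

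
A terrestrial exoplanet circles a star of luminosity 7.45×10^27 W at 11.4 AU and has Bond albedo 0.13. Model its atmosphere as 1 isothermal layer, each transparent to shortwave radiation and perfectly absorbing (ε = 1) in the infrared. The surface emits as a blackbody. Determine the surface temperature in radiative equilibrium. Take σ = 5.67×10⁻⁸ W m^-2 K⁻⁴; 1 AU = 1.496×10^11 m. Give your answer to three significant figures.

199 K

Orbital distance: d = 11.4 AU = 1.705×10^12 m.
Flux at the orbit: S = L/(4πd²) = 7.45×10^27/(4π·(1.71×10^12)²) = 203.8 W m^-2.
The effective emission temperature is T_e = [S(1−α)/(4σ)]^¼ = 167.2 K.
With N = 1 opaque layers, T_s = (N+1)^(1/4)·T_e = 2^(1/4)·167.2 = 198.9 K.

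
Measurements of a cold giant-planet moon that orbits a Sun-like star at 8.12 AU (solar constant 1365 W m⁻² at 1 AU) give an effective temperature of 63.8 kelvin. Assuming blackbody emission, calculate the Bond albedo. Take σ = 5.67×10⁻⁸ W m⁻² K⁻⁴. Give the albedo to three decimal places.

By the inverse-square law, S = 1365/8.12² = 20.70 W m⁻².
From σT⁴ = S(1−α)/4 we invert for α: 1−α = 4σT⁴/S.
σT⁴ = 0.9394 W m⁻², so 4σT⁴ = 3.758 W m⁻².
1−α = 3.758/20.70 = 0.1815, so α = 0.8185.

0.818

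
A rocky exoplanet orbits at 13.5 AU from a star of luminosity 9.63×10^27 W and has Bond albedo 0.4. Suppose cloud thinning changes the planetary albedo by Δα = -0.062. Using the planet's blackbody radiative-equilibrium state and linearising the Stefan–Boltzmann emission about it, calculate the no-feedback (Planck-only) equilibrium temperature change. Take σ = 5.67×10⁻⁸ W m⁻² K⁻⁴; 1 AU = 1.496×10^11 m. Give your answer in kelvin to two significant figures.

d = 13.5 × 1.496×10^11 m = 2.020×10^12 m.
Flux at the orbit: S = L/(4πd²) = 9.63×10^27/(4π·(2.02×10^12)²) = 187.9 W m⁻².
Reference equilibrium: T_e = [S(1−α)/(4σ)]^(1/4) = 149.3 K.
TOA radiative forcing: ΔF = −S·Δα/4 = −187.9·(-0.062)/4 = 2.912 W m⁻².
The Planck feedback parameter is 4σT_e³ = 0.7550 W m⁻²/K.
ΔT₀ = ΔF/λ_P = 2.912/0.7550 = 3.86 K.

3.9 K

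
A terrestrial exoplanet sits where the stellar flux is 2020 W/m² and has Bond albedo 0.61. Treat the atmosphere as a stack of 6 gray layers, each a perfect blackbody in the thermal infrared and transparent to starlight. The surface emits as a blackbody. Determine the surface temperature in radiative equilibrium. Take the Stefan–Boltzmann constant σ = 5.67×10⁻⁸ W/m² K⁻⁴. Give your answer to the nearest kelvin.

The effective emission temperature is T_e = [S(1−α)/(4σ)]^¼ = 242.8 K.
With N = 6 opaque layers, T_s = (N+1)^(1/4)·T_e = 7^(1/4)·242.8 = 394.9 K.

395 K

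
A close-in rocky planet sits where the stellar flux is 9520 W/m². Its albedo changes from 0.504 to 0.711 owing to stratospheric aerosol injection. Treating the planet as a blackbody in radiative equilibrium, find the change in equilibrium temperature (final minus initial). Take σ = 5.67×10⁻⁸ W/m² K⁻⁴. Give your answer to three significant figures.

-48.0 kelvin

Before: T₁ = [9520·0.496/(4σ)]^(1/4) = 379.9 K.
After:  T₂ = [9520·0.289/(4σ)]^(1/4) = 331.9 K.
ΔT = T₂ − T₁ = -47.98 K.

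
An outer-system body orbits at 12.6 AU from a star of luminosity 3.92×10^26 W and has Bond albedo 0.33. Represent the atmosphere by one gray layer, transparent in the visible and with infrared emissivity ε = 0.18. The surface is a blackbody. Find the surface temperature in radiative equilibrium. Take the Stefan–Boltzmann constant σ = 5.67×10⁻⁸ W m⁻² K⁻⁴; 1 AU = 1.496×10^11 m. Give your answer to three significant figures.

d = 12.6 × 1.496×10^11 m = 1.885×10^12 m.
S = L/(4πd²) = 8.780 W m⁻².
The planet radiates to space at T_e = [S(1−α)/(4σ)]^(1/4) = 71.36 K.
The surface balance (absorbed SW + ε·downward IR = σT_s⁴) with T_a⁴ = T_s⁴/2 reduces to T_s = T_e·[2/(2−ε)]^¼ = 73.07 K.

73.1 K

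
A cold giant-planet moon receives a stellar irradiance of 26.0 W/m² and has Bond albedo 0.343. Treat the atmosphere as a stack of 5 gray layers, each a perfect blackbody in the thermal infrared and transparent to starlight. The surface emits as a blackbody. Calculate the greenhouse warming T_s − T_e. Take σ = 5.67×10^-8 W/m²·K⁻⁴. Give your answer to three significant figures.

The effective emission temperature is T_e = [S(1−α)/(4σ)]^¼ = 93.16 K.
Surface: T_s = (6)^¼·T_e = 145.8 K.
So the greenhouse effect raises the surface by 145.8 − 93.16 = 52.64 K.

52.6 K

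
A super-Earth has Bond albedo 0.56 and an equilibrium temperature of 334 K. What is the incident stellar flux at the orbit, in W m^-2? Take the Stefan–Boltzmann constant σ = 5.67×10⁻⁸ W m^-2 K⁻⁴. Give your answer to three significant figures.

6410 W m^-2

Invert the energy balance for S: S = 4σT⁴/(1−α).
σT⁴ = 5.67×10⁻⁸·(334)⁴ = 705.6 W m^-2.
So S = 4×705.6/(1−0.56) = 6415 W m^-2.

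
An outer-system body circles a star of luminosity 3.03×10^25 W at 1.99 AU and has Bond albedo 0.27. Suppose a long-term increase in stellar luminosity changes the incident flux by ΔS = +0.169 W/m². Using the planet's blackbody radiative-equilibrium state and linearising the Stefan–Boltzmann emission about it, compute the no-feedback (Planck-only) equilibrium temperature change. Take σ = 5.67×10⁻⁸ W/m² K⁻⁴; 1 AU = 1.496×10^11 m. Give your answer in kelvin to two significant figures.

0.15 K

Orbital distance: d = 1.99 AU = 2.977×10^11 m.
Flux at the orbit: S = L/(4πd²) = 3.03×10^25/(4π·(2.98×10^11)²) = 27.21 W/m².
The baseline emission temperature is T_e = 96.74 K.
Only a fraction (1−α) is absorbed and it's spread over 4πR², so ΔF = (1−α)ΔS/4 = 0.03084 W/m².
The Planck feedback parameter is 4σT_e³ = 0.2053 W/m²/K.
Hence the no-feedback warming is ΔF/(4σT_e³) = 0.150 K.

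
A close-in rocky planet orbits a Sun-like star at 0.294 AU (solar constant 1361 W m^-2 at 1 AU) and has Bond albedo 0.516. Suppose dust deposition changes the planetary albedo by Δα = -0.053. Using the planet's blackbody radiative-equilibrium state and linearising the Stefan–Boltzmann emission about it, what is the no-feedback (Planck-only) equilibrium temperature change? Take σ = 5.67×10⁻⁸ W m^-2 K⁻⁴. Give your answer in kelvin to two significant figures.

12 kelvin

By the inverse-square law, S = 1361/0.294² = 15750 W m^-2.
Unperturbed T_e = [15750·(1−0.516)/(4σ)]^¼ = 428.1 K.
TOA radiative forcing: ΔF = −S·Δα/4 = −15750·(-0.053)/4 = 208.6 W m^-2.
Planck response: λ_P = 4σT_e³ = 4·5.67×10⁻⁸·(428.1)³ = 17.80 W m^-2/K.
So ΔT₀ = 208.6/17.80 = 11.7 K.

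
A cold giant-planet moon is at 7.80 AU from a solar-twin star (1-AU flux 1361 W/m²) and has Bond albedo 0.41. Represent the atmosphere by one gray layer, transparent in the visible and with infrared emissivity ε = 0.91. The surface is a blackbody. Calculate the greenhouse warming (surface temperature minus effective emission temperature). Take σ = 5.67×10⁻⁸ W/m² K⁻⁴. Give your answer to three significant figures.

14.3 K

Flux at the orbit: S = 1361/(7.80)² = 22.37 W/m².
At the top of the atmosphere, σT_e⁴ = S(1−α)/4 = 3.300 W/m², giving T_e = 87.34 K.
The surface balance (absorbed SW + ε·downward IR = σT_s⁴) with T_a⁴ = T_s⁴/2 reduces to T_s = T_e·[2/(2−ε)]^¼ = 101.7 K.
The atmosphere warms the surface by 14.31 K.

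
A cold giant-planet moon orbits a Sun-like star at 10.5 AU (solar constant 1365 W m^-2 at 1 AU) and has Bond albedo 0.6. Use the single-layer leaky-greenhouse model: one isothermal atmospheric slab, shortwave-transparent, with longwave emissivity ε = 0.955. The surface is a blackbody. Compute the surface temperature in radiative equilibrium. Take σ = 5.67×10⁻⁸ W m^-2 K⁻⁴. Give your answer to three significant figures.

80.4 kelvin

Irradiance scales as 1/d², so S = 1365 W m^-2 × (1/10.5)² = 12.38 W m^-2.
The planet radiates to space at T_e = [S(1−α)/(4σ)]^(1/4) = 68.36 K.
Surface balance with a leaky layer gives σT_s⁴ = σT_e⁴·2/(2−ε), so T_s = T_e·[2/(2−0.955)]^(1/4) = 80.40 K.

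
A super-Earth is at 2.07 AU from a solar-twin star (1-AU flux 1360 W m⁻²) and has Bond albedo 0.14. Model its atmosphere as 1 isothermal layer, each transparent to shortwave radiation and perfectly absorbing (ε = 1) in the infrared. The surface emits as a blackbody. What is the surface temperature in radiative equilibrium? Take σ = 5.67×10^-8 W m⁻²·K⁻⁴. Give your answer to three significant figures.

By the inverse-square law, S = 1360/2.07² = 317.4 W m⁻².
The effective emission temperature is T_e = [S(1−α)/(4σ)]^¼ = 186.3 K.
With N = 1 opaque layers, T_s = (N+1)^(1/4)·T_e = 2^(1/4)·186.3 = 221.5 K.

221 K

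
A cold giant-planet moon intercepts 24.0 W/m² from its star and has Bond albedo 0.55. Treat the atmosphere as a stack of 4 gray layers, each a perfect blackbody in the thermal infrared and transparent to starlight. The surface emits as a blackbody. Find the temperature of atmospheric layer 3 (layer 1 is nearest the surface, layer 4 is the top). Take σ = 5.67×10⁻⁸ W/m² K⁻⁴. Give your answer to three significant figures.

Top-of-atmosphere balance: σT_e⁴ = S(1−α)/4 = 2.700 W/m² → T_e = 83.07 K.
Each opaque layer satisfies 2T_j⁴ = T_{j−1}⁴ + T_{j+1}⁴, giving T_k⁴ = (N+1−k)T_e⁴.
With k = 3: T_3 = (4+1−3)^¼·83.07 K = 98.79 K.

98.8 K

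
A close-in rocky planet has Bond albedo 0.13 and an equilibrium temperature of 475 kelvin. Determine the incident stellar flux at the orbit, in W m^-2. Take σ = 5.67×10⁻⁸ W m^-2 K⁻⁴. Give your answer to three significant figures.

From S(1−α)/4 = σT⁴: S = 4σT⁴/(1−α).
The emitted flux is σT⁴ = 2886 W m^-2.
S = 4·2886/0.87 = 13270 W m^-2.

13300 W m^-2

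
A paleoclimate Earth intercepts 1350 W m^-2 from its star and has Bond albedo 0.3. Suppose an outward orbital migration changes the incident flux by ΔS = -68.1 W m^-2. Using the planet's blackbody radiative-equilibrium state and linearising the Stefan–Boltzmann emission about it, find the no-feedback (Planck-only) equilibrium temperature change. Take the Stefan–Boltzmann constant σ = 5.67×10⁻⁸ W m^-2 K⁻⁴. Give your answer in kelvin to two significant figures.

-3.2 K

The baseline emission temperature is T_e = 254.1 K.
ΔF = Δ[S(1−α)]/4 = (1−0.3)·-68.1/4 = -11.92 W m^-2.
Planck response: λ_P = 4σT_e³ = 4·5.67×10⁻⁸·(254.1)³ = 3.720 W m^-2/K.
ΔT₀ = ΔF/λ_P = -11.92/3.720 = -3.20 K.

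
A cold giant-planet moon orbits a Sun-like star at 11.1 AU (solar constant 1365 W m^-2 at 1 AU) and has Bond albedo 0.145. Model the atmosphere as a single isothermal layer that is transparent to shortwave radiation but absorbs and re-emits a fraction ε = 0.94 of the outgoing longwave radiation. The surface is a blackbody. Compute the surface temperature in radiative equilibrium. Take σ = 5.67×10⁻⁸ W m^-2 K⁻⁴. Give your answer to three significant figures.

Flux at the orbit: S = 1365/(11.1)² = 11.08 W m^-2.
At the top of the atmosphere, σT_e⁴ = S(1−α)/4 = 2.368 W m^-2, giving T_e = 80.39 K.
The surface balance (absorbed SW + ε·downward IR = σT_s⁴) with T_a⁴ = T_s⁴/2 reduces to T_s = T_e·[2/(2−ε)]^¼ = 94.22 K.

94.2 K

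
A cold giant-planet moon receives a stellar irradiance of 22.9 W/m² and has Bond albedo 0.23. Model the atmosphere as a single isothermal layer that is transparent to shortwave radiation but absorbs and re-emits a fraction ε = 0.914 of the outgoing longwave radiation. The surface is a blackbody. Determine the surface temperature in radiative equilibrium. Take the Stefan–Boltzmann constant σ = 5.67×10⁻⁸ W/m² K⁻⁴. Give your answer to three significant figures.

109 K

At the top of the atmosphere, σT_e⁴ = S(1−α)/4 = 4.408 W/m², giving T_e = 93.90 K.
Surface balance with a leaky layer gives σT_s⁴ = σT_e⁴·2/(2−ε), so T_s = T_e·[2/(2−0.914)]^(1/4) = 109.4 K.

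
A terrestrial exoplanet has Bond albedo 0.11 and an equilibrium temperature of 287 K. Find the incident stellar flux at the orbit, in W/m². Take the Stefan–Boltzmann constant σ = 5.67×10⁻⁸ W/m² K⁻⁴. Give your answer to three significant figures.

1730 W/m²

Invert the energy balance for S: S = 4σT⁴/(1−α).
σT⁴ = 5.67×10⁻⁸·(287)⁴ = 384.7 W/m².
S = 4·384.7/0.89 = 1729 W/m².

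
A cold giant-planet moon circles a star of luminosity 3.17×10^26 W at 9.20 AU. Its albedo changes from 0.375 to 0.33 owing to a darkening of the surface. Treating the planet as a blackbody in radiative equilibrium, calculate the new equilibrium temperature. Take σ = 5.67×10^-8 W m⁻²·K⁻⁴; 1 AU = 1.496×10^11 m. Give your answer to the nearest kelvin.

79 K

Orbital distance: d = 9.20 AU = 1.376×10^12 m.
Spreading L over a sphere of radius d: S = 3.17×10^26/(4π·1.38×10^12²) = 13.32 W m⁻².
New equilibrium: T₂ = [(1−0.33)·13.32/(4σ)]^(1/4) = 79.20 K.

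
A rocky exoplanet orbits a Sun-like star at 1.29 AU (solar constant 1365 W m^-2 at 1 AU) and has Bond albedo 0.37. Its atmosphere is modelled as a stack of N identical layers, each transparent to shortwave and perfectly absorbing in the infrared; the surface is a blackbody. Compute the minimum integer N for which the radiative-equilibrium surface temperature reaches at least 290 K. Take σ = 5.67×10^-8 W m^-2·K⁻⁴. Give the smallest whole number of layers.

3

By the inverse-square law, S = 1365/1.29² = 820.3 W m^-2.
OLR = S(1−α)/4 = 129.2 W m^-2; the top layer radiates at T_e = 218.5 K.
T_s = (N+1)^(1/4)·T_e ≥ 290 K requires N+1 ≥ (T_s/T_e)⁴ = (290/218.5)⁴ = 3.104.
So N ≥ 2.104; the smallest integer is N = 3.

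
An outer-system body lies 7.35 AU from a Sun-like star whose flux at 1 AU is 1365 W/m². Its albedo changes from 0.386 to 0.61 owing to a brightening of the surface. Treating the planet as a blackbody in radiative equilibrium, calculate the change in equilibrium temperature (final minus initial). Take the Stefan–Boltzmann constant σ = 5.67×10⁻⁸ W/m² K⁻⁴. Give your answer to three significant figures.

-9.75 K

Irradiance scales as 1/d², so S = 1365 W/m² × (1/7.35)² = 25.27 W/m².
With α = 0.386, T₁ = 90.94 K.
After:  T₂ = [25.27·0.39/(4σ)]^(1/4) = 81.19 K.
ΔT = T₂ − T₁ = -9.755 K.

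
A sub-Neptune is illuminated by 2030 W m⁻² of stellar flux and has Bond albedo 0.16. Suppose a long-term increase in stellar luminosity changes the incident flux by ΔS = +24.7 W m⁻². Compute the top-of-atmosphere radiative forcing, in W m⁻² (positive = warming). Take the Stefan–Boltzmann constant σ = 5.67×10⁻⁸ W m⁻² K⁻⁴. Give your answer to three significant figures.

Only a fraction (1−α) is absorbed and it's spread over 4πR², so ΔF = (1−α)ΔS/4 = 5.187 W m⁻².

5.19 W m⁻²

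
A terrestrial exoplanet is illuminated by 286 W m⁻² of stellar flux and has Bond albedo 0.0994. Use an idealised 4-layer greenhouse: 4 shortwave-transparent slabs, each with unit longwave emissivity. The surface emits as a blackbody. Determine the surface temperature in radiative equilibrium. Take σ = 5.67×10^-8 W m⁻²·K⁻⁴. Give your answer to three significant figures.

275 K

Top-of-atmosphere balance: σT_e⁴ = S(1−α)/4 = 64.39 W m⁻² → T_e = 183.6 K.
With N = 4 opaque layers, T_s = (N+1)^(1/4)·T_e = 5^(1/4)·183.6 = 274.5 K.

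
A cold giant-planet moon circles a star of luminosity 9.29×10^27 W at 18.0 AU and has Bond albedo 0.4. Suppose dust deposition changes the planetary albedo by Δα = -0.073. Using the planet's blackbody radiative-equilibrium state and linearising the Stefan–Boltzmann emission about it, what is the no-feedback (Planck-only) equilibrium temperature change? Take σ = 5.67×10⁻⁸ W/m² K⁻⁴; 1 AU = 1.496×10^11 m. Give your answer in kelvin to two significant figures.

3.9 K

Orbital distance: d = 18.0 AU = 2.693×10^12 m.
Flux at the orbit: S = L/(4πd²) = 9.29×10^27/(4π·(2.69×10^12)²) = 102.0 W/m².
Unperturbed T_e = [102.0·(1−0.4)/(4σ)]^¼ = 128.2 K.
TOA radiative forcing: ΔF = −S·Δα/4 = −102.0·(-0.073)/4 = 1.861 W/m².
Linearising σT⁴ gives d(σT⁴)/dT = 4σT_e³ = 0.4773 W/m² per K.
ΔT₀ = ΔF/λ_P = 1.861/0.4773 = 3.90 K.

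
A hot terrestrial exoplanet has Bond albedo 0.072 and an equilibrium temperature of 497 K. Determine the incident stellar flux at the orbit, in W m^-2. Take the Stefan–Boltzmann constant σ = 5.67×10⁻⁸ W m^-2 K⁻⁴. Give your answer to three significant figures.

Invert the energy balance for S: S = 4σT⁴/(1−α).
σT⁴ = 5.67×10⁻⁸·(497)⁴ = 3459 W m^-2.
S = 4·3459/0.928 = 14910 W m^-2.

14900 W m^-2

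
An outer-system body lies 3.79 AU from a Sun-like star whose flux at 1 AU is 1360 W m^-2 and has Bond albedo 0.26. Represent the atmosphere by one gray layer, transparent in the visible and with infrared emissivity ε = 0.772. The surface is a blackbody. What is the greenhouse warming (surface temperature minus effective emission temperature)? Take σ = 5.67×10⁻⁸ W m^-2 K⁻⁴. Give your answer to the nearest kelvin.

By the inverse-square law, S = 1360/3.79² = 94.68 W m^-2.
Effective emission temperature (TOA balance): σT_e⁴ = S(1−α)/4 = 17.52 W m^-2 → T_e = 132.6 K.
For a single slab of emissivity ε, T_s⁴ = 2T_e⁴/(2−ε); thus T_s = 132.6·(1.629)^(1/4) = 149.8 K.
T_s − T_e = 149.8 − 132.6 = 17.19 K.

17 K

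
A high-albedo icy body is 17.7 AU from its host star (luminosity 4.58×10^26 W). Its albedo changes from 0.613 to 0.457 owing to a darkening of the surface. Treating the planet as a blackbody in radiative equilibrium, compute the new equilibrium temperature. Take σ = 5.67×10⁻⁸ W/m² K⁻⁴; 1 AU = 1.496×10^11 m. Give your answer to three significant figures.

d = 17.7 × 1.496×10^11 m = 2.648×10^12 m.
Flux at the orbit: S = L/(4πd²) = 4.58×10^26/(4π·(2.65×10^12)²) = 5.198 W/m².
With the new albedo, S(1−α₂)/4 = 0.7056 W/m², so T₂ = 59.40 K.

59.4 K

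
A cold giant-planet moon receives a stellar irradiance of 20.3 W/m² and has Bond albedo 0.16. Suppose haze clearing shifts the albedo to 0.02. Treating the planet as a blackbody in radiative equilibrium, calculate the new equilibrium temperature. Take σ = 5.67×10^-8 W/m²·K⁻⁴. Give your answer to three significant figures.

New equilibrium: T₂ = [(1−0.02)·20.30/(4σ)]^(1/4) = 96.78 K.

96.8 K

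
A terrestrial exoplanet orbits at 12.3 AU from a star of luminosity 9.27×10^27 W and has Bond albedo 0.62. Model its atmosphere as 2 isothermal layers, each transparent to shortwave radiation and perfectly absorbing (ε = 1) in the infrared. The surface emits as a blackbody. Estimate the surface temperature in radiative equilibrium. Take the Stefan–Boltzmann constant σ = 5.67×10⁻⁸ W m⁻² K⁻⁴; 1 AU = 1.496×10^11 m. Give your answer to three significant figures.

182 K

Orbital distance: d = 12.3 AU = 1.840×10^12 m.
S = L/(4πd²) = 217.9 W m⁻².
OLR = S(1−α)/4 = 20.70 W m⁻²; the top layer radiates at T_e = 138.2 K.
Layer-by-layer balance gives σT_s⁴ = (N+1)σT_e⁴, so T_s = 3^¼·138.2 = 181.9 K.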